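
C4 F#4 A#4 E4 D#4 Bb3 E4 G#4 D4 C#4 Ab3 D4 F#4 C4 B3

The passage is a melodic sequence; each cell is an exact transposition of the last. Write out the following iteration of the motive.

Gb3 C4 E4 Bb3 A3

Taking 5-note groups, the heads are C4, Bb3, Ab3: the pattern moves down a 2nd.
From Gb3 the exact shape gives Gb3 C4 E4 Bb3 A3.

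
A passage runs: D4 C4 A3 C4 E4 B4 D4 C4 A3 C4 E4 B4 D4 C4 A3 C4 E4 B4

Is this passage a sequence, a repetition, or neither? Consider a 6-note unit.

Each 6-note cell is identical (D4 C4 A3 C4 E4 B4), restated at the same pitch.

repetition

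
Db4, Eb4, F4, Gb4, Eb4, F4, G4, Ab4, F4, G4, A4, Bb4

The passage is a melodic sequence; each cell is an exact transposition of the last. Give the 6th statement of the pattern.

With a 4-note motive the entries are Db4, Eb4, F4, each up a 2nd from the previous.
Extending up a 2nd: G4 → A4 → B4.
Statement 6 starts on B4 and keeps the same exact contour: B4 C#5 D#5 E5.

B4 C#5 D#5 E5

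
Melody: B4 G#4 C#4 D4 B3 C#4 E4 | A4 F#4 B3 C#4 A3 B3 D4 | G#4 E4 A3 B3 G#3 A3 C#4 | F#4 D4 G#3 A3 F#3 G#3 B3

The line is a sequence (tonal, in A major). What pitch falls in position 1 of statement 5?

E4

With 7-note cells, note 1 of each statement runs B4, A4, G#4, F#4.
Each moves down a 2nd; the next is E4.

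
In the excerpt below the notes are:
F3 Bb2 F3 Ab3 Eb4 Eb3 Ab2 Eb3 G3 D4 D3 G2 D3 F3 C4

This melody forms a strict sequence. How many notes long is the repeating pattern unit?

15 notes total. Splitting into 3 groups of 5:
F3 Bb2 F3 Ab3 Eb4 | Eb3 Ab2 Eb3 G3 D4 | D3 G2 D3 F3 C4
That's a consistent down a 2nd shift per cell, and no other grouping gives one.

5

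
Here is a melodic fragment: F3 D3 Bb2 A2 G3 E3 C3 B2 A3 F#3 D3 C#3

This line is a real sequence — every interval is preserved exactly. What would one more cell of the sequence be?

B3 G#3 E3 D#3

With a 4-note motive the entries are F3, G3, A3, each up a 2nd from the previous.
From B3 the exact shape gives B3 G#3 E3 D#3.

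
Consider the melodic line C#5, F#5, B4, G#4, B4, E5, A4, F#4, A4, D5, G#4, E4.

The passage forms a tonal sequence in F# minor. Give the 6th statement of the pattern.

E4 A4 D4 B3

With a 4-note motive the entries are C#5, B4, A4, each down a 2nd from the previous.
Extending down a 2nd: G#4 → F#4 → E4.
So cell 6 is E4 A4 D4 B3.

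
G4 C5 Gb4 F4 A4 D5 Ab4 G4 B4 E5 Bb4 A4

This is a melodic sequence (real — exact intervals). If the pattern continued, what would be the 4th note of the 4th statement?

Grouping in 4s, the 4th note of each cell is F4, G4, A4.
Each moves up a 2nd; the next is B4.

B4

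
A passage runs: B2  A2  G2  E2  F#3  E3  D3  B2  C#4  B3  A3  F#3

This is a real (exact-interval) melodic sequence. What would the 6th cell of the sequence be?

A#5 G#5 F#5 D#5

With a 4-note motive the entries are B2, F#3, C#4, each up a 5th from the previous.
Carrying on: G#4 → D#5 → A#5.
Statement 6 starts on A#5 and keeps the same exact contour: A#5 G#5 F#5 D#5.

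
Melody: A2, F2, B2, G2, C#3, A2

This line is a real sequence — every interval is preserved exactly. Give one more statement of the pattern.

Unit = 2 notes; the statements start on A2, B2, C#3, moving up a 2nd each time.
From D#3 the exact shape gives D#3 B2.

D#3 B2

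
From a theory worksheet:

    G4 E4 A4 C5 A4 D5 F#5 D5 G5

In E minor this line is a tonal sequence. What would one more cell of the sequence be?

The 3-note cells begin on G4, C5, F#5 — each up a 4th from the last.
Statement 4 starts on B5 and keeps the same diatonic contour: B5 G5 C6.

B5 G5 C6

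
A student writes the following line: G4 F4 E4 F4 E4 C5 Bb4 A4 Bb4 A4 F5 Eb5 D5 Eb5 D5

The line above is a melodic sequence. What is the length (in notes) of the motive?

5

There are 15 notes; a 5-note unit gives 3 cells:
G4 F4 E4 F4 E4 | C5 Bb4 A4 Bb4 A4 | F5 Eb5 D5 Eb5 D5
That's a consistent up a 4th shift per cell, and no other grouping gives one.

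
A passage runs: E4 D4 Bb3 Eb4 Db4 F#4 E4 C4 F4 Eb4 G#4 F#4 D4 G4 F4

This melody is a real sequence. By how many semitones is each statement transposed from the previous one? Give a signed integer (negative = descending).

2

Taking 5-note groups, the heads are E4, F#4, G#4: the pattern moves up a 2nd.
E4→F#4 is 66 − 64 = 2 semitones.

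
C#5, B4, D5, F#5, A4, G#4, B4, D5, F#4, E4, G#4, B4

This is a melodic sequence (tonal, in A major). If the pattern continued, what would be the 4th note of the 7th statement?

With 4-note cells, note 4 of each statement runs F#5, D5, B4.
Extending down a 3rd: G#4 → E4 → C#4 → A3.

A3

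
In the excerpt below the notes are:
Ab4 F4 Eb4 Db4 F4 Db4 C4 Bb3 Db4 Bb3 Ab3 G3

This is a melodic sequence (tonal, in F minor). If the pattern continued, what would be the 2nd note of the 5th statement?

Grouping in 4s, the 2nd note of each cell is F4, Db4, Bb3.
Each moves down a 3rd. Continuing: G3 → Eb3.

Eb3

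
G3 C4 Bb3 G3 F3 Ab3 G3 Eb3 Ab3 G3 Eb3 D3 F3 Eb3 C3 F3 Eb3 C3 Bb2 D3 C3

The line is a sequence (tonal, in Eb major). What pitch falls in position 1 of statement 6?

The unit is 7 notes. Position-1 pitches of the 3 shown cells: G3, Eb3, C3.
Carrying that down a 3rd forward: Ab2 → F2 → D2.

D2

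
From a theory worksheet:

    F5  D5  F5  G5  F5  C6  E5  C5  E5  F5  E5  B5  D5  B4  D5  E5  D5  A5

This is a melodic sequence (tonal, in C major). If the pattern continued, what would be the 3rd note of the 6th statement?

Grouping in 6s, the 3rd note of each cell is F5, E5, D5.
Extending down a 2nd: C5 → B4 → A4.

A4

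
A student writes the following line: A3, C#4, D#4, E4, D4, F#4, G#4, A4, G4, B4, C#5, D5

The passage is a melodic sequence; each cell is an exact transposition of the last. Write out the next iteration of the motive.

C5 E5 F#5 G5

The 4-note cells begin on A3, D4, G4 — each up a 4th from the last.
So cell 4 is C5 E5 F#5 G5.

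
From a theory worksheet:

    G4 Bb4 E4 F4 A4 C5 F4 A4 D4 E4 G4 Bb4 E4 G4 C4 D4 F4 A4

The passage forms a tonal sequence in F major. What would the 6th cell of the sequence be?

Bb3 D4 G3 A3 C4 E4

With a 6-note motive the entries are G4, F4, E4, each down a 2nd from the previous.
Carrying on: D4 → C4 → Bb3.
From Bb3 the diatonic shape gives Bb3 D4 G3 A3 C4 E4.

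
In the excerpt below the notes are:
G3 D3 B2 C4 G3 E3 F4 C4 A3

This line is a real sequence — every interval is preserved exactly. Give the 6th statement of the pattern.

Unit = 3 notes; the statements start on G3, C4, F4, moving up a 4th each time.
Extending up a 4th: Bb4 → Eb5 → Ab5.
So cell 6 is Ab5 Eb5 C5.

Ab5 Eb5 C5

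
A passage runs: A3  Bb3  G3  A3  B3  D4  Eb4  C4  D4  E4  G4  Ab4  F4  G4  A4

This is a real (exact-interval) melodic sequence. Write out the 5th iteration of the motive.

With a 5-note motive the entries are A3, D4, G4, each up a 4th from the previous.
Extending up a 4th: C5 → F5.
From F5 the exact shape gives F5 Gb5 Eb5 F5 G5.

F5 Gb5 Eb5 F5 G5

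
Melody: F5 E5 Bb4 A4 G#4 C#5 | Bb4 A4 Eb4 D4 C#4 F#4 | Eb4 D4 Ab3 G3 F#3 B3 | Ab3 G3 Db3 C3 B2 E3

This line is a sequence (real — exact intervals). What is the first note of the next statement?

Db3

The 6-note cells begin on F5, Bb4, Eb4, Ab3 — each down a 5th from the last.
The next head, down a 5th from Ab3, is Db3.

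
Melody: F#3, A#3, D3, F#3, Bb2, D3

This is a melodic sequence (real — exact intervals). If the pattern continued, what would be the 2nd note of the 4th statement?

Bb2

The unit is 2 notes. Position-2 pitches of the 3 shown cells: A#3, F#3, D3.
From D3, down a 3rd gives Bb2.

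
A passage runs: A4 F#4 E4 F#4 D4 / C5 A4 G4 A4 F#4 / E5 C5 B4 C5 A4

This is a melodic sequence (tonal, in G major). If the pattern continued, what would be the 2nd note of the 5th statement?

With 5-note cells, note 2 of each statement runs F#4, A4, C5.
Extending up a 3rd: E5 → G5.

G5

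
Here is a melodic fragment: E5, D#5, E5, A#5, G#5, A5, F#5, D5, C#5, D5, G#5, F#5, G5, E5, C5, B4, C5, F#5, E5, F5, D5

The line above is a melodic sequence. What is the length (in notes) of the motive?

There are 21 notes; a 7-note unit gives 3 cells:
E5 D#5 E5 A#5 G#5 A5 F#5 | D5 C#5 D5 G#5 F#5 G5 E5 | C5 B4 C5 F#5 E5 F5 D5
That's a consistent down a 2nd shift per cell, and no other grouping gives one.

7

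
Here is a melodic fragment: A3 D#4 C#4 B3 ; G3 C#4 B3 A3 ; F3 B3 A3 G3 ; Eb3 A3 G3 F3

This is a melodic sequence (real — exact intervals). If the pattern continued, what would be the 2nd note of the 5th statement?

Grouping in 4s, the 2nd note of each cell is D#4, C#4, B3, A3.
From A3, down a 2nd gives G3.

G3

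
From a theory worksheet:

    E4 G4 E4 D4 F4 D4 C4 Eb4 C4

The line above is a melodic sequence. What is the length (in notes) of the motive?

There are 9 notes; a 3-note unit gives 3 cells:
E4 G4 E4 | D4 F4 D4 | C4 Eb4 C4
Every group is a transposition down a 2nd of the one before; no shorter unit works.

3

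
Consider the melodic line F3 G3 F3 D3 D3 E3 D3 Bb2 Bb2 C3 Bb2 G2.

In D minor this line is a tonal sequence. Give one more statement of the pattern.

With a 4-note motive the entries are F3, D3, Bb2, each down a 3rd from the previous.
From G2 the diatonic shape gives G2 A2 G2 E2.

G2 A2 G2 E2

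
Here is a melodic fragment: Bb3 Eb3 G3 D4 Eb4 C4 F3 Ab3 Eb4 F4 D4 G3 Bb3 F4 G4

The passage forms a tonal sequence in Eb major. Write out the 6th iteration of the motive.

G4 C4 Eb4 Bb4 C5

Taking 5-note groups, the heads are Bb3, C4, D4: the pattern moves up a 2nd.
Extending up a 2nd: Eb4 → F4 → G4.
So cell 6 is G4 C4 Eb4 Bb4 C5.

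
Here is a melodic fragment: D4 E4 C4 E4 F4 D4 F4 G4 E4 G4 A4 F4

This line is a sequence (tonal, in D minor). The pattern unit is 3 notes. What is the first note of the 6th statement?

Taking 3-note groups, the heads are D4, E4, F4, G4: the pattern moves up a 2nd.
Extending the heads up a 2nd: A4 → Bb4.

Bb4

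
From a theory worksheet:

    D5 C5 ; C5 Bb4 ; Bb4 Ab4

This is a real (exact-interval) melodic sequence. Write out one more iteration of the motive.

Ab4 Gb4

The 2-note cells begin on D5, C5, Bb4 — each down a 2nd from the last.
Statement 4 starts on Ab4 and keeps the same exact contour: Ab4 Gb4.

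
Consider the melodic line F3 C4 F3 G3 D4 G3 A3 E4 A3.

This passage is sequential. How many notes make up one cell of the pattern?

Try groups of 3 (3 cells in 9 notes):
F3 C4 F3 | G3 D4 G3 | A3 E4 A3
Every group is a transposition up a 2nd of the one before; no shorter unit works.

3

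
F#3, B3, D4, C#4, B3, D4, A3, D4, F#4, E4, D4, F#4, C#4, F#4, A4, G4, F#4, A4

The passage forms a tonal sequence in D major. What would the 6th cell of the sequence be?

B4 E5 G5 F#5 E5 G5

Unit = 6 notes; the statements start on F#3, A3, C#4, moving up a 3rd each time.
Carrying on: E4 → G4 → B4.
From B4 the diatonic shape gives B4 E5 G5 F#5 E5 G5.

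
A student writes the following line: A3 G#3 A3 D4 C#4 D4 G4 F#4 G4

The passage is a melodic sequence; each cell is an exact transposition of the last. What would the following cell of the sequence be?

C5 B4 C5

The 3-note cells begin on A3, D4, G4 — each up a 4th from the last.
So cell 4 is C5 B4 C5.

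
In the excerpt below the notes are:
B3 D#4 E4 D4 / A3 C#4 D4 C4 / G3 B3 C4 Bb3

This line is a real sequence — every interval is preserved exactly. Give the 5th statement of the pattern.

Eb3 G3 Ab3 Gb3

Taking 4-note groups, the heads are B3, A3, G3: the pattern moves down a 2nd.
Extending down a 2nd: F3 → Eb3.
So cell 5 is Eb3 G3 Ab3 Gb3.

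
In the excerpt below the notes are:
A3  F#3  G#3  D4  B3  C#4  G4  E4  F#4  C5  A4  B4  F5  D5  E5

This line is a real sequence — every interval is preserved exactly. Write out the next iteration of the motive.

Taking 3-note groups, the heads are A3, D4, G4, C5, F5: the pattern moves up a 4th.
So cell 6 is Bb5 G5 A5.

Bb5 G5 A5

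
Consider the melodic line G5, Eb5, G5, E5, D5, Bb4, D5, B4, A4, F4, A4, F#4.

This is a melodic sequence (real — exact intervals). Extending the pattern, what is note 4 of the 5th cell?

G#3

Grouping in 4s, the 4th note of each cell is E5, B4, F#4.
Extending down a 4th: C#4 → G#3.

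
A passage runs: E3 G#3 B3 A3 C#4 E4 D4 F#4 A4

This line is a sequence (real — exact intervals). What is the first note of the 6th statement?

The 3-note cells begin on E3, A3, D4 — each up a 4th from the last.
Continuing: G4 → C5 → F5. Statement 6 starts on F5.

F5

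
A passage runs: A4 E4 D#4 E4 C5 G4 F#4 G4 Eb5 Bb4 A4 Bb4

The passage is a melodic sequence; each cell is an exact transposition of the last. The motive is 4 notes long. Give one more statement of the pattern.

Gb5 Db5 C5 Db5

Unit = 4 notes; the statements start on A4, C5, Eb5, moving up a 3rd each time.
From Gb5 the exact shape gives Gb5 Db5 C5 Db5.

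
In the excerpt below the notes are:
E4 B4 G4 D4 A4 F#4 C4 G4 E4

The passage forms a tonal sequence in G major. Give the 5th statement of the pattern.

A3 E4 C4

Taking 3-note groups, the heads are E4, D4, C4: the pattern moves down a 2nd.
Extending down a 2nd: B3 → A3.
So cell 5 is A3 E4 C4.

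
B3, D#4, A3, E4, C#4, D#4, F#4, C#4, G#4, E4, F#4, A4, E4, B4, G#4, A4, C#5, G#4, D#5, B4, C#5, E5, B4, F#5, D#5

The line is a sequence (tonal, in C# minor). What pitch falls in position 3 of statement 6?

D#5

Grouping in 5s, the 3rd note of each cell is A3, C#4, E4, G#4, B4.
One more up a 3rd gives D#5.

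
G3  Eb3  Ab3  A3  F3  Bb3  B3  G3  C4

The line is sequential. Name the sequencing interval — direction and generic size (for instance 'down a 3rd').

up a 2nd

Taking 3-note groups, the heads are G3, A3, B3: the pattern moves up a 2nd.
G3 to A3 is up a 2nd.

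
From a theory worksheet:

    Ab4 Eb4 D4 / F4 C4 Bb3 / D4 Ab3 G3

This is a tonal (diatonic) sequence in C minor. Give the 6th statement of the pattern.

Unit = 3 notes; the statements start on Ab4, F4, D4, moving down a 3rd each time.
Extending down a 3rd: Bb3 → G3 → Eb3.
Statement 6 starts on Eb3 and keeps the same diatonic contour: Eb3 Bb2 Ab2.

Eb3 Bb2 Ab2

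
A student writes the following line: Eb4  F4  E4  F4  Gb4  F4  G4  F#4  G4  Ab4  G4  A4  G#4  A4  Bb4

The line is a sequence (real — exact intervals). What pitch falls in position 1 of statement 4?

The unit is 5 notes. Position-1 pitches of the 3 shown cells: Eb4, F4, G4.
One more up a 2nd gives A4.

A4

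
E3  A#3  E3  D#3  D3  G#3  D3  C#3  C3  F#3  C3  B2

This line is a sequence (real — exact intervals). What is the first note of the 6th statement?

With a 4-note motive the entries are E3, D3, C3, each down a 2nd from the previous.
Extending the heads down a 2nd: Bb2 → Ab2 → Gb2.

Gb2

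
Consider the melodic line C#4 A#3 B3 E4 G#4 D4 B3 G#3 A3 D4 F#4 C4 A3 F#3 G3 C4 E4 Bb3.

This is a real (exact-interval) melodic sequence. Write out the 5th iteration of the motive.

With a 6-note motive the entries are C#4, B3, A3, each down a 2nd from the previous.
Extending down a 2nd: G3 → F3.
Statement 5 starts on F3 and keeps the same exact contour: F3 D3 Eb3 Ab3 C4 Gb3.

F3 D3 Eb3 Ab3 C4 Gb3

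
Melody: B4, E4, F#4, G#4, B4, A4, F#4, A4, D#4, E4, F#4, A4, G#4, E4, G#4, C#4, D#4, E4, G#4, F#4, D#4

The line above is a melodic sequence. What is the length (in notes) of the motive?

21 notes total. Splitting into 3 groups of 7:
B4 E4 F#4 G#4 B4 A4 F#4 | A4 D#4 E4 F#4 A4 G#4 E4 | G#4 C#4 D#4 E4 G#4 F#4 D#4
Each cell is the previous one down a 2nd — so the unit is 7 notes.

7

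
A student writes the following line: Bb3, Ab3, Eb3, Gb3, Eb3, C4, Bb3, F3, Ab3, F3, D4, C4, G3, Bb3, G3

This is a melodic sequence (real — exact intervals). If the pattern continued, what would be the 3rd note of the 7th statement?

D#4

The unit is 5 notes. Position-3 pitches of the 3 shown cells: Eb3, F3, G3.
Extending up a 2nd: A3 → B3 → C#4 → D#4.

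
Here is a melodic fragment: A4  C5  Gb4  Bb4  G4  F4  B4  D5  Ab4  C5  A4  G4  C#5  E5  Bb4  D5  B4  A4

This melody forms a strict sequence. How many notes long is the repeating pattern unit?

There are 18 notes; a 6-note unit gives 3 cells:
A4 C5 Gb4 Bb4 G4 F4 | B4 D5 Ab4 C5 A4 G4 | C#5 E5 Bb4 D5 B4 A4
Every group is a transposition up a 2nd of the one before; no shorter unit works.

6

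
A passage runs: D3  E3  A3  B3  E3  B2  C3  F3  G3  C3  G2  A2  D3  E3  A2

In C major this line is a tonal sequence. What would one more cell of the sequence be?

E2 F2 B2 C3 F2

The 5-note cells begin on D3, B2, G2 — each down a 3rd from the last.
So cell 4 is E2 F2 B2 C3 F2.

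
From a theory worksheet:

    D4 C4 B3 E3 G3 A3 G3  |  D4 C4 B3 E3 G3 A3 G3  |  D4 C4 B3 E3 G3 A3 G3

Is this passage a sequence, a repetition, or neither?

repetition

Each 7-note cell is identical (D4 C4 B3 E3 G3 A3 G3), restated at the same pitch.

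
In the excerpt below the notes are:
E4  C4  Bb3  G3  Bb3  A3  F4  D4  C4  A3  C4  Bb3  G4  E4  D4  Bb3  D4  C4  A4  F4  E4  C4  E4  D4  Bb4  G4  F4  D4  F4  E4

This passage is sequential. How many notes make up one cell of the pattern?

6

Try groups of 6 (5 cells in 30 notes):
E4 C4 Bb3 G3 Bb3 A3 | F4 D4 C4 A3 C4 Bb3 | G4 E4 D4 Bb3 D4 C4 | A4 F4 E4 C4 E4 D4 | Bb4 G4 F4 D4 F4 E4
Every group is a transposition up a 2nd of the one before; no shorter unit works.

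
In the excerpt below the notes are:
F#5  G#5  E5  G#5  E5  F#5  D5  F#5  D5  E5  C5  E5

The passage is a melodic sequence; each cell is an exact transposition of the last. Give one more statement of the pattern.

C5 D5 Bb4 D5

Taking 4-note groups, the heads are F#5, E5, D5: the pattern moves down a 2nd.
So cell 4 is C5 D5 Bb4 D5.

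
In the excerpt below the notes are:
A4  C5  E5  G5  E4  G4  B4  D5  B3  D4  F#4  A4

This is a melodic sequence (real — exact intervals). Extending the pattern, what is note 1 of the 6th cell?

With 4-note cells, note 1 of each statement runs A4, E4, B3.
Carrying that down a 4th forward: F#3 → C#3 → G#2.

G#2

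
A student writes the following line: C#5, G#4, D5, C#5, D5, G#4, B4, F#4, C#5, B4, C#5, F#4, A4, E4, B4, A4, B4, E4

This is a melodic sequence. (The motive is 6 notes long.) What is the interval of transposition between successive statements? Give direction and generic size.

With a 6-note motive the entries are C#5, B4, A4, each down a 2nd from the previous.
From C#5 to B4: down a 2nd.

down a 2nd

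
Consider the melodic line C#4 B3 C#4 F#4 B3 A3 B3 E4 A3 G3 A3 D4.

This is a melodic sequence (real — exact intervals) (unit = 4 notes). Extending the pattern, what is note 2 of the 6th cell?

Grouping in 4s, the 2nd note of each cell is B3, A3, G3.
Carrying that down a 2nd forward: F3 → Eb3 → Db3.

Db3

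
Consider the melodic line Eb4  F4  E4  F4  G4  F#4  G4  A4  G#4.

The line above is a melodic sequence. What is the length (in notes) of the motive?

Try groups of 3 (3 cells in 9 notes):
Eb4 F4 E4 | F4 G4 F#4 | G4 A4 G#4
Every group is a transposition up a 2nd of the one before; no shorter unit works.

3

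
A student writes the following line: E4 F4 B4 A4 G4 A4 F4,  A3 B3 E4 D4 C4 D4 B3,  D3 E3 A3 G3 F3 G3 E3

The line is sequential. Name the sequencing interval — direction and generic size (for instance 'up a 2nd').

The 7-note cells begin on E4, A3, D3 — each down a 5th from the last.
From E4 to A3: down a 5th.

down a 5th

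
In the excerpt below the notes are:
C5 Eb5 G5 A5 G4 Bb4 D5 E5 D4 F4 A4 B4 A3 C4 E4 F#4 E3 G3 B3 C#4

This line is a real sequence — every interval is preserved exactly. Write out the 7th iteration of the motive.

F#2 A2 C#3 D#3

The 4-note cells begin on C5, G4, D4, A3, E3 — each down a 4th from the last.
Extending down a 4th: B2 → F#2.
From F#2 the exact shape gives F#2 A2 C#3 D#3.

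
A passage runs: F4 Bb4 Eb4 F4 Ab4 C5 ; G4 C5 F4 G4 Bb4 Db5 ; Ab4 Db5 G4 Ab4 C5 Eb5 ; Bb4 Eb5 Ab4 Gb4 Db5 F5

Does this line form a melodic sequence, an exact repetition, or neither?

neither

Note 4 of cell 4 is Gb4; if this were a sequence it would be Bb4. No unit length gives a consistent transposition pattern.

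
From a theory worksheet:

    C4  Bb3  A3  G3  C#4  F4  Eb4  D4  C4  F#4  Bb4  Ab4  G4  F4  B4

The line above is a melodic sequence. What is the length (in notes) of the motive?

5

Try groups of 5 (3 cells in 15 notes):
C4 Bb3 A3 G3 C#4 | F4 Eb4 D4 C4 F#4 | Bb4 Ab4 G4 F4 B4
Each cell is the previous one up a 4th — so the unit is 5 notes.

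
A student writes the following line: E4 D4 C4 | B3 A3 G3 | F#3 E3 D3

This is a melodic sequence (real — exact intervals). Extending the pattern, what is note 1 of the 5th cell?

G#2

With 3-note cells, note 1 of each statement runs E4, B3, F#3.
Each moves down a 4th. Continuing: C#3 → G#2.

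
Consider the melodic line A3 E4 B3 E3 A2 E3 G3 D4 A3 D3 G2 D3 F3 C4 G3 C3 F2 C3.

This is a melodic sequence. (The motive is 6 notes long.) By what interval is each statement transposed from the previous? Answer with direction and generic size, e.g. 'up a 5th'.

down a 2nd

The 6-note cells begin on A3, G3, F3 — each down a 2nd from the last.
A3 to G3 is down a 2nd.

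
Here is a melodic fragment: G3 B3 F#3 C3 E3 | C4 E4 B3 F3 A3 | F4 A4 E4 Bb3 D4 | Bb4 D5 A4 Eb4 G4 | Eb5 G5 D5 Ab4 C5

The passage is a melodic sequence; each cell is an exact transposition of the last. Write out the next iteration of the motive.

Ab5 C6 G5 Db5 F5

Taking 5-note groups, the heads are G3, C4, F4, Bb4, Eb5: the pattern moves up a 4th.
So cell 6 is Ab5 C6 G5 Db5 F5.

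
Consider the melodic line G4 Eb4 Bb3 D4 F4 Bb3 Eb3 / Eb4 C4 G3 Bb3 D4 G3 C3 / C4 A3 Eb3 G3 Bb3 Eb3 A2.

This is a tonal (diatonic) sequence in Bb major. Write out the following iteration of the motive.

A3 F3 C3 Eb3 G3 C3 F2

Unit = 7 notes; the statements start on G4, Eb4, C4, moving down a 3rd each time.
So cell 4 is A3 F3 C3 Eb3 G3 C3 F2.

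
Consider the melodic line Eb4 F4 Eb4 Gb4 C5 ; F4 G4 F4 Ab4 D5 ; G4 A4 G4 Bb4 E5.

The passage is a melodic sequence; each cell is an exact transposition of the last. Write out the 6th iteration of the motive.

With a 5-note motive the entries are Eb4, F4, G4, each up a 2nd from the previous.
Carrying on: A4 → B4 → C#5.
So cell 6 is C#5 D#5 C#5 E5 A#5.

C#5 D#5 C#5 E5 A#5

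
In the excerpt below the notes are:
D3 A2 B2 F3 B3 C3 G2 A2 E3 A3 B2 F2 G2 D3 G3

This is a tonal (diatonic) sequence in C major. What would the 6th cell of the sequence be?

F2 C2 D2 A2 D3

The 5-note cells begin on D3, C3, B2 — each down a 2nd from the last.
Carrying on: A2 → G2 → F2.
Statement 6 starts on F2 and keeps the same diatonic contour: F2 C2 D2 A2 D3.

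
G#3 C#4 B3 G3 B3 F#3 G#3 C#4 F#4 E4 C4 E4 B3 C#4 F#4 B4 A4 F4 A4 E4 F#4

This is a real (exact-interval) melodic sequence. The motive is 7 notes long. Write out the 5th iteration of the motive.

E5 A5 G5 Eb5 G5 D5 E5

With a 7-note motive the entries are G#3, C#4, F#4, each up a 4th from the previous.
Carrying on: B4 → E5.
So cell 5 is E5 A5 G5 Eb5 G5 D5 E5.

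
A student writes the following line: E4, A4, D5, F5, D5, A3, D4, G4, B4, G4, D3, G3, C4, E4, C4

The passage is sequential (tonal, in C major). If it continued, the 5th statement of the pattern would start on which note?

Taking 5-note groups, the heads are E4, A3, D3: the pattern moves down a 5th.
Extending the heads down a 5th: G2 → C2.

C2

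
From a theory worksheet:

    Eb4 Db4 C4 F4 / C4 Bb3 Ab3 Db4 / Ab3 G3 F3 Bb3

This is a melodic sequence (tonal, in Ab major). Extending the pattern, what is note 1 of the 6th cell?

Bb2

With 4-note cells, note 1 of each statement runs Eb4, C4, Ab3.
Extending down a 3rd: F3 → Db3 → Bb2.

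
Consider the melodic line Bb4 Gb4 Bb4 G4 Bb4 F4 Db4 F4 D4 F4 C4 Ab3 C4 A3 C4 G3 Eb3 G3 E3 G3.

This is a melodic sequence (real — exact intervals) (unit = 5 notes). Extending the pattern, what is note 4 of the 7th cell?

C#2

The unit is 5 notes. Position-4 pitches of the 4 shown cells: G4, D4, A3, E3.
Each moves down a 4th. Continuing: B2 → F#2 → C#2.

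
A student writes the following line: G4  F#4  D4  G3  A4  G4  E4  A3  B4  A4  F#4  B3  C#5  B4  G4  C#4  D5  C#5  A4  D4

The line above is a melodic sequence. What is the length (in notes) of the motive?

4

Try groups of 4 (5 cells in 20 notes):
G4 F#4 D4 G3 | A4 G4 E4 A3 | B4 A4 F#4 B3 | C#5 B4 G4 C#4 | D5 C#5 A4 D4
Each cell is the previous one up a 2nd — so the unit is 4 notes.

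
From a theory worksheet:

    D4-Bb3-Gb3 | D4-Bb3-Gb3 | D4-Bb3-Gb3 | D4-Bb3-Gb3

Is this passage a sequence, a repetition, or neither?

repetition

Each 3-note cell is identical (D4 Bb3 Gb3), restated at the same pitch.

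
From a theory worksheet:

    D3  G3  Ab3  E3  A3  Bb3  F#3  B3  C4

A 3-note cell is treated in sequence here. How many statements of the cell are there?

9 notes in groups of 3 gives 9/3 = 3 statements.
Starts: D3, E3, F#3 — each up a 2nd.

3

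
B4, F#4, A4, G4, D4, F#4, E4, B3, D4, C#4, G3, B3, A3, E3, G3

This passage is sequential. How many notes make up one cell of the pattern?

3

There are 15 notes; a 3-note unit gives 5 cells:
B4 F#4 A4 | G4 D4 F#4 | E4 B3 D4 | C#4 G3 B3 | A3 E3 G3
That's a consistent down a 3rd shift per cell, and no other grouping gives one.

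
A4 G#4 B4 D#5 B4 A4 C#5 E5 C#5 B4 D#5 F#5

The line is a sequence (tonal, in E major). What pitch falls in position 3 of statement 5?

F#5

With 4-note cells, note 3 of each statement runs B4, C#5, D#5.
Each moves up a 2nd. Continuing: E5 → F#5.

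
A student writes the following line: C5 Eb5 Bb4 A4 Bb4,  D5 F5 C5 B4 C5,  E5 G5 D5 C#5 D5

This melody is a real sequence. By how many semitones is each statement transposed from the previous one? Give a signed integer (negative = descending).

Taking 5-note groups, the heads are C5, D5, E5: the pattern moves up a 2nd.
C5→D5 is 74 − 72 = 2 semitones.

2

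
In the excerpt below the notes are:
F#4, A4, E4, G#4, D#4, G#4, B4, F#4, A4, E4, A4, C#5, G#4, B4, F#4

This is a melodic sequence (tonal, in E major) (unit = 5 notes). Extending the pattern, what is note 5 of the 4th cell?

G#4

With 5-note cells, note 5 of each statement runs D#4, E4, F#4.
One more up a 2nd gives G#4.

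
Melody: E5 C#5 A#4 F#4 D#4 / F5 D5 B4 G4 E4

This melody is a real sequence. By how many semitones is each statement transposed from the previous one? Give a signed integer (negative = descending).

1

Taking 5-note groups, the heads are E5, F5: the pattern moves up a 2nd.
E5→F5 is 77 − 76 = 1 semitones.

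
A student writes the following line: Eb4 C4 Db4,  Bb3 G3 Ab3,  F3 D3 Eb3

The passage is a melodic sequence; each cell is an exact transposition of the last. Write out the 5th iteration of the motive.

The 3-note cells begin on Eb4, Bb3, F3 — each down a 4th from the last.
Extending down a 4th: C3 → G2.
From G2 the exact shape gives G2 E2 F2.

G2 E2 F2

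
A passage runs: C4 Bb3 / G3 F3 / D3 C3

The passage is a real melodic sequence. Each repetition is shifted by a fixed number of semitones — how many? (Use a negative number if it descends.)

Taking 2-note groups, the heads are C4, G3, D3: the pattern moves down a 4th.
C4→G3 is 55 − 60 = -5 semitones.

-5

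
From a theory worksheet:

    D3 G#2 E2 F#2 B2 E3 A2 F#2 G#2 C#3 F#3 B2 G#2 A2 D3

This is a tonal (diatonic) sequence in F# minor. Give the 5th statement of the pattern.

A3 D3 B2 C#3 F#3

Unit = 5 notes; the statements start on D3, E3, F#3, moving up a 2nd each time.
Continuing the starts: G#3 → A3.
So cell 5 is A3 D3 B2 C#3 F#3.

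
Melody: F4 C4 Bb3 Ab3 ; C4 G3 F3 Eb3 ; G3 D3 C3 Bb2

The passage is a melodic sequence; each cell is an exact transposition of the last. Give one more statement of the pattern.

D3 A2 G2 F2

With a 4-note motive the entries are F4, C4, G3, each down a 4th from the previous.
So cell 4 is D3 A2 G2 F2.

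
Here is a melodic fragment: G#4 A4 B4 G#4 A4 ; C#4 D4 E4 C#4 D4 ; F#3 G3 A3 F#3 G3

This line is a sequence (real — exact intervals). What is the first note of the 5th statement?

Taking 5-note groups, the heads are G#4, C#4, F#3: the pattern moves down a 5th.
Extending the heads down a 5th: B2 → E2.

E2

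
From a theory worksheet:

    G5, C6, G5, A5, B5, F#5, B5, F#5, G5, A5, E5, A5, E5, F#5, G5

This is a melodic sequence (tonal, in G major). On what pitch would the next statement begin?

Taking 5-note groups, the heads are G5, F#5, E5: the pattern moves down a 2nd.
The next head, down a 2nd from E5, is D5.

D5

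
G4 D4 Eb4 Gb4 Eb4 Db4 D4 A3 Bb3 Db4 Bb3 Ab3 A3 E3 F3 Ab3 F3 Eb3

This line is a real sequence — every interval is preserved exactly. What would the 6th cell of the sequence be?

The 6-note cells begin on G4, D4, A3 — each down a 4th from the last.
Continuing the starts: E3 → B2 → F#2.
So cell 6 is F#2 C#2 D2 F2 D2 C2.

F#2 C#2 D2 F2 D2 C2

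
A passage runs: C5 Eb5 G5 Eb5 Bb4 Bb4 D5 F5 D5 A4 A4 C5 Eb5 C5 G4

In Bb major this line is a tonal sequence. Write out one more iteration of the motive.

With a 5-note motive the entries are C5, Bb4, A4, each down a 2nd from the previous.
Statement 4 starts on G4 and keeps the same diatonic contour: G4 Bb4 D5 Bb4 F4.

G4 Bb4 D5 Bb4 F4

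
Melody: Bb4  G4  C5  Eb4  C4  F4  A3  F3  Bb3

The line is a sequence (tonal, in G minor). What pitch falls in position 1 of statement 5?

The unit is 3 notes. Position-1 pitches of the 3 shown cells: Bb4, Eb4, A3.
Carrying that down a 5th forward: D3 → G2.

G2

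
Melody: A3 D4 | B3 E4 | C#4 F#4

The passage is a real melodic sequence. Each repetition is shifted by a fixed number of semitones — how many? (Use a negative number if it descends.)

2

With a 2-note motive the entries are A3, B3, C#4, each up a 2nd from the previous.
Counting half-steps from A3 to B3: 2.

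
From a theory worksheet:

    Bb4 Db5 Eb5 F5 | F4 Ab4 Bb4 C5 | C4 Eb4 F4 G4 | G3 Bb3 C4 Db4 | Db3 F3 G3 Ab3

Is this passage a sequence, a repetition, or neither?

sequence

Each 4-note cell is the previous one transposed down a 4th.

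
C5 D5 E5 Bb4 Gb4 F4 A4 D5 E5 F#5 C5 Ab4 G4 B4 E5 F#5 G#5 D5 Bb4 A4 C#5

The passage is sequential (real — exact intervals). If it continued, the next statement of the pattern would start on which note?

F#5

The 7-note cells begin on C5, D5, E5 — each up a 2nd from the last.
One more step up a 2nd gives F#5.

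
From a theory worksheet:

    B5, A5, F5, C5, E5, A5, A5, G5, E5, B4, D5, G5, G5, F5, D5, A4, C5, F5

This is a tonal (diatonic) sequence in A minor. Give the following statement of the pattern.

F5 E5 C5 G4 B4 E5

Taking 6-note groups, the heads are B5, A5, G5: the pattern moves down a 2nd.
Statement 4 starts on F5 and keeps the same diatonic contour: F5 E5 C5 G4 B4 E5.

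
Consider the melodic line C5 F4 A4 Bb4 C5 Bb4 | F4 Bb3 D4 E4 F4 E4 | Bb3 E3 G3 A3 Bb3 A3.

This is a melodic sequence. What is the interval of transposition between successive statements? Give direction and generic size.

down a 5th

With a 6-note motive the entries are C5, F4, Bb3, each down a 5th from the previous.
From C5 to F4: down a 5th.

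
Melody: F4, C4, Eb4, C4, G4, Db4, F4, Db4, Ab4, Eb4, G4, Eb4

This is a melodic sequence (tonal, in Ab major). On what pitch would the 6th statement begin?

Db5

With a 4-note motive the entries are F4, G4, Ab4, each up a 2nd from the previous.
Extending the heads up a 2nd: Bb4 → C5 → Db5.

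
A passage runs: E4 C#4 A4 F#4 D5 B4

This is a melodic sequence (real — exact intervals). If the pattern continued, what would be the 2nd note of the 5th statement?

A5

With 2-note cells, note 2 of each statement runs C#4, F#4, B4.
Extending up a 4th: E5 → A5.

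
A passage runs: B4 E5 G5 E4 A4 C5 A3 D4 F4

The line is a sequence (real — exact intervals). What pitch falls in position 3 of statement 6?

Ab2

With 3-note cells, note 3 of each statement runs G5, C5, F4.
Extending down a 5th: Bb3 → Eb3 → Ab2.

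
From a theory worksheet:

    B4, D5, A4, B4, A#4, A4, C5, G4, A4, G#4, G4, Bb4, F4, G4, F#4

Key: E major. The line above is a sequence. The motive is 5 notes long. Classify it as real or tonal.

real

Each cell has the same semitone pattern (3, -5, 2, -1) — intervals are preserved exactly.
And D5 lies outside E major, so the sequence is real rather than tonal.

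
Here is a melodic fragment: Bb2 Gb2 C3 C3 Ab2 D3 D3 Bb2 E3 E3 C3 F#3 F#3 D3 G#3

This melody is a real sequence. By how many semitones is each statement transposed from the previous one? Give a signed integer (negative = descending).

2

The 3-note cells begin on Bb2, C3, D3, E3, F#3 — each up a 2nd from the last.
Counting half-steps from Bb2 to C3: 2.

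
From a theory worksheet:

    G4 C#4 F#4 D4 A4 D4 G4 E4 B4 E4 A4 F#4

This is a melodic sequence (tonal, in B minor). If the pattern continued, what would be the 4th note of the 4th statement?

Grouping in 4s, the 4th note of each cell is D4, E4, F#4.
One more up a 2nd gives G4.

G4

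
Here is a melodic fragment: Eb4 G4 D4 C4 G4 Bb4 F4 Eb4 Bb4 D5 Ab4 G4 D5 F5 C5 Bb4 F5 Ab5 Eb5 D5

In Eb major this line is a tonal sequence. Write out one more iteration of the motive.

Ab5 C6 G5 F5

With a 4-note motive the entries are Eb4, G4, Bb4, D5, F5, each up a 3rd from the previous.
Statement 6 starts on Ab5 and keeps the same diatonic contour: Ab5 C6 G5 F5.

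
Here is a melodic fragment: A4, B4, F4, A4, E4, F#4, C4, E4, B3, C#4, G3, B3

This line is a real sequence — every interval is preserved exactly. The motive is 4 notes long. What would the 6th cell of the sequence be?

The 4-note cells begin on A4, E4, B3 — each down a 4th from the last.
Continuing the starts: F#3 → C#3 → G#2.
Statement 6 starts on G#2 and keeps the same exact contour: G#2 A#2 E2 G#2.

G#2 A#2 E2 G#2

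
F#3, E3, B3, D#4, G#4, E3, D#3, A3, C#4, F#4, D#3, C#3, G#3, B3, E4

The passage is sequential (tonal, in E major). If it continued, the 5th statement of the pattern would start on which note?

Taking 5-note groups, the heads are F#3, E3, D#3: the pattern moves down a 2nd.
Extending the heads down a 2nd: C#3 → B2.

B2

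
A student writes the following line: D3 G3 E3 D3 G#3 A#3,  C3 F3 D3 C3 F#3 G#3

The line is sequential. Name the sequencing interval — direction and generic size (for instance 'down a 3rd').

down a 2nd

With a 6-note motive the entries are D3, C3, each down a 2nd from the previous.
D3 to C3 is down a 2nd.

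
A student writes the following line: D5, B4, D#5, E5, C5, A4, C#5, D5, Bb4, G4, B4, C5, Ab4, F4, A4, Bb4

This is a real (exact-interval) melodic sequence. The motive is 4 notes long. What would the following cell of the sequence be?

Gb4 Eb4 G4 Ab4

Taking 4-note groups, the heads are D5, C5, Bb4, Ab4: the pattern moves down a 2nd.
From Gb4 the exact shape gives Gb4 Eb4 G4 Ab4.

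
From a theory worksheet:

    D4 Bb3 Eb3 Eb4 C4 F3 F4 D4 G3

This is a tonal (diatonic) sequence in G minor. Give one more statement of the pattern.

Unit = 3 notes; the statements start on D4, Eb4, F4, moving up a 2nd each time.
Statement 4 starts on G4 and keeps the same diatonic contour: G4 Eb4 A3.

G4 Eb4 A3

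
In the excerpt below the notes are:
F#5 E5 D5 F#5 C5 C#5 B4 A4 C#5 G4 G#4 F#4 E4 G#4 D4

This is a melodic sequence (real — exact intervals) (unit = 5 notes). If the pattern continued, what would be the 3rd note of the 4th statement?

B3

The unit is 5 notes. Position-3 pitches of the 3 shown cells: D5, A4, E4.
One more down a 4th gives B3.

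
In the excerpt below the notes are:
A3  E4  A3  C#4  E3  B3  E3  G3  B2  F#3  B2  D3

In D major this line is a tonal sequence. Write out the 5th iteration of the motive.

C#2 G2 C#2 E2

Unit = 4 notes; the statements start on A3, E3, B2, moving down a 4th each time.
Carrying on: F#2 → C#2.
So cell 5 is C#2 G2 C#2 E2.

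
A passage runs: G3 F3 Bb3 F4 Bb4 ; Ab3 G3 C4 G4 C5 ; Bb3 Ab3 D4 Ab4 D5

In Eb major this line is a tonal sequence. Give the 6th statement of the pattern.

Eb4 D4 G4 D5 G5

Unit = 5 notes; the statements start on G3, Ab3, Bb3, moving up a 2nd each time.
Carrying on: C4 → D4 → Eb4.
So cell 6 is Eb4 D4 G4 D5 G5.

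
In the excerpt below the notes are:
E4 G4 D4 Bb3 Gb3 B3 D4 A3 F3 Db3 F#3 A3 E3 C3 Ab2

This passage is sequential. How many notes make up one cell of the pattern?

5

15 notes total. Splitting into 3 groups of 5:
E4 G4 D4 Bb3 Gb3 | B3 D4 A3 F3 Db3 | F#3 A3 E3 C3 Ab2
Each cell is the previous one down a 4th — so the unit is 5 notes.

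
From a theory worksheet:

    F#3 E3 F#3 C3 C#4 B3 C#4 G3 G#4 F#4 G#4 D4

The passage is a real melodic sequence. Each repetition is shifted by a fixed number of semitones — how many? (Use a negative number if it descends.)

With a 4-note motive the entries are F#3, C#4, G#4, each up a 5th from the previous.
F#3→C#4 is 61 − 54 = 7 semitones.

7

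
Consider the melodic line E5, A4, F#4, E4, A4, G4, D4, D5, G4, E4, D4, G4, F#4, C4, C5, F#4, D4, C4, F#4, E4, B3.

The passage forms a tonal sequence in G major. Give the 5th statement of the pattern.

A4 D4 B3 A3 D4 C4 G3

Taking 7-note groups, the heads are E5, D5, C5: the pattern moves down a 2nd.
Continuing the starts: B4 → A4.
So cell 5 is A4 D4 B3 A3 D4 C4 G3.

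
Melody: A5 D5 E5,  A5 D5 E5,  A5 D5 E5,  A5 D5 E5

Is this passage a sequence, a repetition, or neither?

repetition

Each 3-note cell is identical (A5 D5 E5), restated at the same pitch.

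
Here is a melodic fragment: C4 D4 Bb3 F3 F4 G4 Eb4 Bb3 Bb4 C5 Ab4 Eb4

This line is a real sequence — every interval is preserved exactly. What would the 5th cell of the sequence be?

Ab5 Bb5 Gb5 Db5

Unit = 4 notes; the statements start on C4, F4, Bb4, moving up a 4th each time.
Extending up a 4th: Eb5 → Ab5.
Statement 5 starts on Ab5 and keeps the same exact contour: Ab5 Bb5 Gb5 Db5.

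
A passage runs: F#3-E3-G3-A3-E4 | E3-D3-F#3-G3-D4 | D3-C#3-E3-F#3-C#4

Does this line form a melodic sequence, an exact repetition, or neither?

Each 5-note cell is the previous one transposed down a 2nd.

sequence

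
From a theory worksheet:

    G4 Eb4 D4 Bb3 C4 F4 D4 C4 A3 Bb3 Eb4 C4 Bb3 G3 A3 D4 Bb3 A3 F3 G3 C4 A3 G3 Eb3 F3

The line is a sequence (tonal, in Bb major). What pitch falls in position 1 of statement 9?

F3

The unit is 5 notes. Position-1 pitches of the 5 shown cells: G4, F4, Eb4, D4, C4.
Carrying that down a 2nd forward: Bb3 → A3 → G3 → F3.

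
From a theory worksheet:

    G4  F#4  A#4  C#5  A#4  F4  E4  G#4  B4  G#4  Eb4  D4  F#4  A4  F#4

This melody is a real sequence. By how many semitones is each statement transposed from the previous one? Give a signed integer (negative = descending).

-2

Taking 5-note groups, the heads are G4, F4, Eb4: the pattern moves down a 2nd.
G4 to F4 spans -2 semitones.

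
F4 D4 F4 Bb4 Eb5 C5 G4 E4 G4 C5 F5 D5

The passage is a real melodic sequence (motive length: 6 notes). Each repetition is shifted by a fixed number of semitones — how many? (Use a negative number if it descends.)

2

Taking 6-note groups, the heads are F4, G4: the pattern moves up a 2nd.
F4→G4 is 67 − 65 = 2 semitones.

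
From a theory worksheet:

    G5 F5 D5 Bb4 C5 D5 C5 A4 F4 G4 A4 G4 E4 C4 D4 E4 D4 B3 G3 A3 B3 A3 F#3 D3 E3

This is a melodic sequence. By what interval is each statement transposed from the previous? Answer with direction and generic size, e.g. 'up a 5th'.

The 5-note cells begin on G5, D5, A4, E4, B3 — each down a 4th from the last.
G5 to D5 is down a 4th.

down a 4th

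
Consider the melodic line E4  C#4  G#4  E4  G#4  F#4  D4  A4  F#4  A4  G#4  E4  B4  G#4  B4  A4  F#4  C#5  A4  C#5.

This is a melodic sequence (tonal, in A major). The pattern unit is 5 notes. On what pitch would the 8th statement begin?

E5

The 5-note cells begin on E4, F#4, G#4, A4 — each up a 2nd from the last.
Extending the heads up a 2nd: B4 → C#5 → D5 → E5.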